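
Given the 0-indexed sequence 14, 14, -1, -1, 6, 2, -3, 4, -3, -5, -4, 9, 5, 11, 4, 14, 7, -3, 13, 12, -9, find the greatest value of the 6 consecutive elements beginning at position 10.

Elements at indices 10..15: -4, 9, 5, 11, 4, 14
max(-4, 9, 5, 11, 4, 14) = 14

14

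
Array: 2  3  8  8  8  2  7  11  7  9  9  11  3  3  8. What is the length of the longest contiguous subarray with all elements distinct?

4

add 2: [2] len 1
add 3: [2, 3] len 2
add 8: [2, 3, 8] len 3
add 8 (repeat 8, move left end past it): [8] len 1
add 8 (repeat 8, move left end past it): [8] len 1
add 2: [8, 2] len 2
add 7: [8, 2, 7] len 3
add 11: [8, 2, 7, 11] len 4
add 7 (repeat 7, move left end past it): [11, 7] len 2
add 9: [11, 7, 9] len 3
add 9 (repeat 9, move left end past it): [9] len 1
add 11: [9, 11] len 2
add 3: [9, 11, 3] len 3
add 3 (repeat 3, move left end past it): [3] len 1
add 8: [3, 8] len 2
Longest all-distinct length: 4.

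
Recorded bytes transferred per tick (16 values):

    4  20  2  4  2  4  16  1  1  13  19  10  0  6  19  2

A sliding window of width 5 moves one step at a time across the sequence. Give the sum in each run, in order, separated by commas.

Sliding a size-5 window across the 16 values:
[4, 20, 2, 4, 2] → sum 32
[20, 2, 4, 2, 4] → sum 32
[2, 4, 2, 4, 16] → sum 28
[4, 2, 4, 16, 1] → sum 27
[2, 4, 16, 1, 1] → sum 24
[4, 16, 1, 1, 13] → sum 35
[16, 1, 1, 13, 19] → sum 50
[1, 1, 13, 19, 10] → sum 44
[1, 13, 19, 10, 0] → sum 43
[13, 19, 10, 0, 6] → sum 48
[19, 10, 0, 6, 19] → sum 54
[10, 0, 6, 19, 2] → sum 37

32, 32, 28, 27, 24, 35, 50, 44, 43, 48, 54, 37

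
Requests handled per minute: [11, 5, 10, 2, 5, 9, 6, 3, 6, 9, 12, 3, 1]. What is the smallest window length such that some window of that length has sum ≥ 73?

11

Extend right; whenever the sum reaches 73, record the length and shrink from the left:
add 11: running sum 11 < 73
add 5: running sum 16 < 73
add 10: running sum 26 < 73
add 2: running sum 28 < 73
add 5: running sum 33 < 73
add 9: running sum 42 < 73
add 6: running sum 48 < 73
add 3: running sum 51 < 73
add 6: running sum 57 < 73
add 9: running sum 66 < 73
end 10: [11, 5, 10, 2, 5, 9, 6, 3, 6, 9, 12] sum 78, len 11
end 11: [11, 5, 10, 2, 5, 9, 6, 3, 6, 9, 12, 3] sum 81, len 12
end 12: [11, 5, 10, 2, 5, 9, 6, 3, 6, 9, 12, 3, 1] sum 82, len 13
Shortest qualifying length: 11.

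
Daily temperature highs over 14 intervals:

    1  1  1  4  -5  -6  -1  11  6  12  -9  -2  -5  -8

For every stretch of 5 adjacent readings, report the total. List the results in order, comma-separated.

2, -5, -7, 3, 5, 22, 19, 18, 2, -12

1 1 1 4 -5 → sum 2
1 1 4 -5 -6 → sum -5
1 4 -5 -6 -1 → sum -7
4 -5 -6 -1 11 → sum 3
-5 -6 -1 11 6 → sum 5
-6 -1 11 6 12 → sum 22
-1 11 6 12 -9 → sum 19
11 6 12 -9 -2 → sum 18
6 12 -9 -2 -5 → sum 2
12 -9 -2 -5 -8 → sum -12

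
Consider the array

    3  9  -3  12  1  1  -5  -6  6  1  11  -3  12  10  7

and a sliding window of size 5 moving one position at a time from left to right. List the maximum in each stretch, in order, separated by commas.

(3, 9, -3, 12, 1) → max 12
(9, -3, 12, 1, 1) → max 12
(-3, 12, 1, 1, -5) → max 12
(12, 1, 1, -5, -6) → max 12
(1, 1, -5, -6, 6) → max 6
(1, -5, -6, 6, 1) → max 6
(-5, -6, 6, 1, 11) → max 11
(-6, 6, 1, 11, -3) → max 11
(6, 1, 11, -3, 12) → max 12
(1, 11, -3, 12, 10) → max 12
(11, -3, 12, 10, 7) → max 12

12, 12, 12, 12, 6, 6, 11, 11, 12, 12, 12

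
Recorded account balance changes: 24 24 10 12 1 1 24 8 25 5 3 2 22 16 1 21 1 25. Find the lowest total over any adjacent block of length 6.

49

(24, 24, 10, 12, 1, 1) → sum 72
(24, 10, 12, 1, 1, 24) → sum 72
(10, 12, 1, 1, 24, 8) → sum 56
(12, 1, 1, 24, 8, 25) → sum 71
(1, 1, 24, 8, 25, 5) → sum 64
(1, 24, 8, 25, 5, 3) → sum 66
(24, 8, 25, 5, 3, 2) → sum 67
(8, 25, 5, 3, 2, 22) → sum 65
(25, 5, 3, 2, 22, 16) → sum 73
(5, 3, 2, 22, 16, 1) → sum 49
(3, 2, 22, 16, 1, 21) → sum 65
(2, 22, 16, 1, 21, 1) → sum 63
(22, 16, 1, 21, 1, 25) → sum 86
Lowest of these is 49.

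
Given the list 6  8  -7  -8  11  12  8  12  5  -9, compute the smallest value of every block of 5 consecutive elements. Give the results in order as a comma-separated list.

-8, -8, -8, -8, 5, -9

6 8 -7 -8 11 → min -8
8 -7 -8 11 12 → min -8
-7 -8 11 12 8 → min -8
-8 11 12 8 12 → min -8
11 12 8 12 5 → min 5
12 8 12 5 -9 → min -9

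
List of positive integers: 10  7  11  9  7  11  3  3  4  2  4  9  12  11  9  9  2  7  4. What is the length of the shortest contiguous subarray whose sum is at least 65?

9

add 10: running sum 10 < 65
add 7: running sum 17 < 65
add 11: running sum 28 < 65
add 9: running sum 37 < 65
add 7: running sum 44 < 65
add 11: running sum 55 < 65
add 3: running sum 58 < 65
add 3: running sum 61 < 65
end 8: [10, 7, 11, 9, 7, 11, 3, 3, 4] sum 65, len 9
end 9: [10, 7, 11, 9, 7, 11, 3, 3, 4, 2] sum 67, len 10
end 10: [10, 7, 11, 9, 7, 11, 3, 3, 4, 2, 4] sum 71, len 11
end 11: [7, 11, 9, 7, 11, 3, 3, 4, 2, 4, 9] sum 70, len 11
end 12: [11, 9, 7, 11, 3, 3, 4, 2, 4, 9, 12] sum 75, len 11
end 13: [7, 11, 3, 3, 4, 2, 4, 9, 12, 11] sum 66, len 10
end 14: [11, 3, 3, 4, 2, 4, 9, 12, 11, 9] sum 68, len 10
end 15: [3, 3, 4, 2, 4, 9, 12, 11, 9, 9] sum 66, len 10
end 16: [3, 4, 2, 4, 9, 12, 11, 9, 9, 2] sum 65, len 10
end 17: [2, 4, 9, 12, 11, 9, 9, 2, 7] sum 65, len 9
end 18: [4, 9, 12, 11, 9, 9, 2, 7, 4] sum 67, len 9
Shortest qualifying length: 9.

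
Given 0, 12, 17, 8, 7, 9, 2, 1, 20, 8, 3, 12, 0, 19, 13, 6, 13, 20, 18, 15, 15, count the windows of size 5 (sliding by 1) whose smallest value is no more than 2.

12

0 12 17 8 7 → min 0  ≤ 2 ✓
12 17 8 7 9 → min 7
17 8 7 9 2 → min 2  ≤ 2 ✓
8 7 9 2 1 → min 1  ≤ 2 ✓
7 9 2 1 20 → min 1  ≤ 2 ✓
9 2 1 20 8 → min 1  ≤ 2 ✓
2 1 20 8 3 → min 1  ≤ 2 ✓
1 20 8 3 12 → min 1  ≤ 2 ✓
20 8 3 12 0 → min 0  ≤ 2 ✓
8 3 12 0 19 → min 0  ≤ 2 ✓
3 12 0 19 13 → min 0  ≤ 2 ✓
12 0 19 13 6 → min 0  ≤ 2 ✓
0 19 13 6 13 → min 0  ≤ 2 ✓
19 13 6 13 20 → min 6
13 6 13 20 18 → min 6
6 13 20 18 15 → min 6
13 20 18 15 15 → min 13
12 windows satisfy the condition.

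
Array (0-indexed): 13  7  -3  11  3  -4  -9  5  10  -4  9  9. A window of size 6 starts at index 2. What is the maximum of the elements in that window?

11

Elements at indices 2..7: -3, 11, 3, -4, -9, 5
max(-3, 11, 3, -4, -9, 5) = 11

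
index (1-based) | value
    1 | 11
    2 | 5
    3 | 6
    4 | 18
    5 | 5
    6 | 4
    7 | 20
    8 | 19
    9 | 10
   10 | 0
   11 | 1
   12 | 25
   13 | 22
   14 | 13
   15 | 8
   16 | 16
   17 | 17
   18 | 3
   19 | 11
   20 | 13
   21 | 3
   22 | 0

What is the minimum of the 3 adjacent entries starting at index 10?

Elements at indices 10..12: 0, 1, 25
min(0, 1, 25) = 0

0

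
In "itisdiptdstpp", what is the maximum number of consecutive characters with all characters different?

[i] len 1
[i, t] len 2
[t, i] len 2
[t, i, s] len 3
[t, i, s, d] len 4
[s, d, i] len 3
[s, d, i, p] len 4
[s, d, i, p, t] len 5
[i, p, t, d] len 4
[i, p, t, d, s] len 5
[d, s, t] len 3
[d, s, t, p] len 4
[p] len 1
Longest all-distinct length: 5.

5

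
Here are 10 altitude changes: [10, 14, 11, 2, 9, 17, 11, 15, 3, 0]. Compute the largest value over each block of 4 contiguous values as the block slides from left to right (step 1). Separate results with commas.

14, 14, 17, 17, 17, 17, 15

10 14 11 2 → max 14
14 11 2 9 → max 14
11 2 9 17 → max 17
2 9 17 11 → max 17
9 17 11 15 → max 17
17 11 15 3 → max 17
11 15 3 0 → max 15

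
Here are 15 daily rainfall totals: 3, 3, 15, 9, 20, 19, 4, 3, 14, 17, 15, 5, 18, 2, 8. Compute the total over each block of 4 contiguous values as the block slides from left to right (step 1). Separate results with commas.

30, 47, 63, 52, 46, 40, 38, 49, 51, 55, 40, 33

[3, 3, 15, 9] → sum 30
[3, 15, 9, 20] → sum 47
[15, 9, 20, 19] → sum 63
[9, 20, 19, 4] → sum 52
[20, 19, 4, 3] → sum 46
[19, 4, 3, 14] → sum 40
[4, 3, 14, 17] → sum 38
[3, 14, 17, 15] → sum 49
[14, 17, 15, 5] → sum 51
[17, 15, 5, 18] → sum 55
[15, 5, 18, 2] → sum 40
[5, 18, 2, 8] → sum 33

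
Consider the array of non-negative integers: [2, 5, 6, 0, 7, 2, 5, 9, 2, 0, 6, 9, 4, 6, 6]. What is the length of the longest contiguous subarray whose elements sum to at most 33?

[2] sum 2 len 1
[2, 5] sum 7 len 2
[2, 5, 6] sum 13 len 3
[2, 5, 6, 0] sum 13 len 4
[2, 5, 6, 0, 7] sum 20 len 5
[2, 5, 6, 0, 7, 2] sum 22 len 6
[2, 5, 6, 0, 7, 2, 5] sum 27 len 7
[6, 0, 7, 2, 5, 9] sum 29 len 6
[6, 0, 7, 2, 5, 9, 2] sum 31 len 7
[6, 0, 7, 2, 5, 9, 2, 0] sum 31 len 8
[0, 7, 2, 5, 9, 2, 0, 6] sum 31 len 8
[2, 5, 9, 2, 0, 6, 9] sum 33 len 7
[9, 2, 0, 6, 9, 4] sum 30 len 6
[2, 0, 6, 9, 4, 6] sum 27 len 6
[2, 0, 6, 9, 4, 6, 6] sum 33 len 7
Longest length seen: 8.

8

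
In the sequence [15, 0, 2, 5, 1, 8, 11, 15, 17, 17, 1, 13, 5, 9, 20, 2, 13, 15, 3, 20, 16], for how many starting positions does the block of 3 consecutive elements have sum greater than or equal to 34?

[15, 0, 2] → sum 17
[0, 2, 5] → sum 7
[2, 5, 1] → sum 8
[5, 1, 8] → sum 14
[1, 8, 11] → sum 20
[8, 11, 15] → sum 34  ≥ 34 ✓
[11, 15, 17] → sum 43  ≥ 34 ✓
[15, 17, 17] → sum 49  ≥ 34 ✓
[17, 17, 1] → sum 35  ≥ 34 ✓
[17, 1, 13] → sum 31
[1, 13, 5] → sum 19
[13, 5, 9] → sum 27
[5, 9, 20] → sum 34  ≥ 34 ✓
[9, 20, 2] → sum 31
[20, 2, 13] → sum 35  ≥ 34 ✓
[2, 13, 15] → sum 30
[13, 15, 3] → sum 31
[15, 3, 20] → sum 38  ≥ 34 ✓
[3, 20, 16] → sum 39  ≥ 34 ✓
8 windows satisfy the condition.

8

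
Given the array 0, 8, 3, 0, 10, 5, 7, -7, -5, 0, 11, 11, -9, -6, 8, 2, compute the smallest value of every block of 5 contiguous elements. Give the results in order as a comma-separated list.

Sliding a size-5 window across the 16 values:
(0, 8, 3, 0, 10) → min 0
(8, 3, 0, 10, 5) → min 0
(3, 0, 10, 5, 7) → min 0
(0, 10, 5, 7, -7) → min -7
(10, 5, 7, -7, -5) → min -7
(5, 7, -7, -5, 0) → min -7
(7, -7, -5, 0, 11) → min -7
(-7, -5, 0, 11, 11) → min -7
(-5, 0, 11, 11, -9) → min -9
(0, 11, 11, -9, -6) → min -9
(11, 11, -9, -6, 8) → min -9
(11, -9, -6, 8, 2) → min -9

0, 0, 0, -7, -7, -7, -7, -7, -9, -9, -9, -9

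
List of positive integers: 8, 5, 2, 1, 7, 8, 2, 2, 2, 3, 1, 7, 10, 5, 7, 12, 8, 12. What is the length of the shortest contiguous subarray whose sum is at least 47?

6

add 8: running sum 8 < 47
add 5: running sum 13 < 47
add 2: running sum 15 < 47
add 1: running sum 16 < 47
add 7: running sum 23 < 47
add 8: running sum 31 < 47
add 2: running sum 33 < 47
add 2: running sum 35 < 47
add 2: running sum 37 < 47
add 3: running sum 40 < 47
add 1: running sum 41 < 47
end 11: [8, 5, 2, 1, 7, 8, 2, 2, 2, 3, 1, 7] sum 48, len 12
end 12: [5, 2, 1, 7, 8, 2, 2, 2, 3, 1, 7, 10] sum 50, len 12
end 13: [7, 8, 2, 2, 2, 3, 1, 7, 10, 5] sum 47, len 10
end 14: [8, 2, 2, 2, 3, 1, 7, 10, 5, 7] sum 47, len 10
end 15: [2, 3, 1, 7, 10, 5, 7, 12] sum 47, len 8
end 16: [7, 10, 5, 7, 12, 8] sum 49, len 6
end 17: [10, 5, 7, 12, 8, 12] sum 54, len 6
Shortest qualifying length: 6.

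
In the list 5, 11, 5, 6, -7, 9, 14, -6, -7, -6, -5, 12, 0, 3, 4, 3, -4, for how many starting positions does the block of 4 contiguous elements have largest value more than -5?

13

(5, 11, 5, 6) → max 11  > -5 ✓
(11, 5, 6, -7) → max 11  > -5 ✓
(5, 6, -7, 9) → max 9  > -5 ✓
(6, -7, 9, 14) → max 14  > -5 ✓
(-7, 9, 14, -6) → max 14  > -5 ✓
(9, 14, -6, -7) → max 14  > -5 ✓
(14, -6, -7, -6) → max 14  > -5 ✓
(-6, -7, -6, -5) → max -5
(-7, -6, -5, 12) → max 12  > -5 ✓
(-6, -5, 12, 0) → max 12  > -5 ✓
(-5, 12, 0, 3) → max 12  > -5 ✓
(12, 0, 3, 4) → max 12  > -5 ✓
(0, 3, 4, 3) → max 4  > -5 ✓
(3, 4, 3, -4) → max 4  > -5 ✓
13 windows satisfy the condition.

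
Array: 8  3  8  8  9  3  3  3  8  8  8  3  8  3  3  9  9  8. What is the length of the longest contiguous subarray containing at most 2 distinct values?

Extend right; when distinct count exceeds 2, shrink from the left:
add 8: window [8] (1 distinct), len 1
add 3: window [8, 3] (2 distinct), len 2
add 8: window [8, 3, 8] (2 distinct), len 3
add 8: window [8, 3, 8, 8] (2 distinct), len 4
add 9: window [8, 8, 9] (2 distinct), len 3
add 3: window [9, 3] (2 distinct), len 2
add 3: window [9, 3, 3] (2 distinct), len 3
add 3: window [9, 3, 3, 3] (2 distinct), len 4
add 8: window [3, 3, 3, 8] (2 distinct), len 4
add 8: window [3, 3, 3, 8, 8] (2 distinct), len 5
add 8: window [3, 3, 3, 8, 8, 8] (2 distinct), len 6
add 3: window [3, 3, 3, 8, 8, 8, 3] (2 distinct), len 7
add 8: window [3, 3, 3, 8, 8, 8, 3, 8] (2 distinct), len 8
add 3: window [3, 3, 3, 8, 8, 8, 3, 8, 3] (2 distinct), len 9
add 3: window [3, 3, 3, 8, 8, 8, 3, 8, 3, 3] (2 distinct), len 10
add 9: window [3, 3, 9] (2 distinct), len 3
add 9: window [3, 3, 9, 9] (2 distinct), len 4
add 8: window [9, 9, 8] (2 distinct), len 3
Longest length with ≤2 distinct: 10.

10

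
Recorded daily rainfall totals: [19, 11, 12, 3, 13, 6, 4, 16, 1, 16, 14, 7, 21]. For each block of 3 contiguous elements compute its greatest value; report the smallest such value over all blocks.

(19, 11, 12) → max 19
(11, 12, 3) → max 12
(12, 3, 13) → max 13
(3, 13, 6) → max 13
(13, 6, 4) → max 13
(6, 4, 16) → max 16
(4, 16, 1) → max 16
(16, 1, 16) → max 16
(1, 16, 14) → max 16
(16, 14, 7) → max 16
(14, 7, 21) → max 21
Smallest of these is 12.

12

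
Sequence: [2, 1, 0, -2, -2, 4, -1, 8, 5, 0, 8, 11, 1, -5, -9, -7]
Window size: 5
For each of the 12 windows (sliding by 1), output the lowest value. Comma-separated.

(2, 1, 0, -2, -2) → min -2
(1, 0, -2, -2, 4) → min -2
(0, -2, -2, 4, -1) → min -2
(-2, -2, 4, -1, 8) → min -2
(-2, 4, -1, 8, 5) → min -2
(4, -1, 8, 5, 0) → min -1
(-1, 8, 5, 0, 8) → min -1
(8, 5, 0, 8, 11) → min 0
(5, 0, 8, 11, 1) → min 0
(0, 8, 11, 1, -5) → min -5
(8, 11, 1, -5, -9) → min -9
(11, 1, -5, -9, -7) → min -9

-2, -2, -2, -2, -2, -1, -1, 0, 0, -5, -9, -9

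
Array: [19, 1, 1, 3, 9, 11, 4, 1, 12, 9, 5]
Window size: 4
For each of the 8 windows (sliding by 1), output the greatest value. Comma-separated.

Sliding a size-4 window across the 11 values:
[19, 1, 1, 3] → max 19
[1, 1, 3, 9] → max 9
[1, 3, 9, 11] → max 11
[3, 9, 11, 4] → max 11
[9, 11, 4, 1] → max 11
[11, 4, 1, 12] → max 12
[4, 1, 12, 9] → max 12
[1, 12, 9, 5] → max 12

19, 9, 11, 11, 11, 12, 12, 12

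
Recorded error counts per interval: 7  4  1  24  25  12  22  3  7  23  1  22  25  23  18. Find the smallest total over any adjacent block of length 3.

Window sums for each of the 13 positions:
(7, 4, 1) → sum 12
(4, 1, 24) → sum 29
(1, 24, 25) → sum 50
(24, 25, 12) → sum 61
(25, 12, 22) → sum 59
(12, 22, 3) → sum 37
(22, 3, 7) → sum 32
(3, 7, 23) → sum 33
(7, 23, 1) → sum 31
(23, 1, 22) → sum 46
(1, 22, 25) → sum 48
(22, 25, 23) → sum 70
(25, 23, 18) → sum 66
Smallest of these is 12.

12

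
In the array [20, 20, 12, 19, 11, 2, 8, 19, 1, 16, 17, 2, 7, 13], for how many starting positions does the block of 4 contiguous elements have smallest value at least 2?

7

20 20 12 19 → min 12  ≥ 2 ✓
20 12 19 11 → min 11  ≥ 2 ✓
12 19 11 2 → min 2  ≥ 2 ✓
19 11 2 8 → min 2  ≥ 2 ✓
11 2 8 19 → min 2  ≥ 2 ✓
2 8 19 1 → min 1
8 19 1 16 → min 1
19 1 16 17 → min 1
1 16 17 2 → min 1
16 17 2 7 → min 2  ≥ 2 ✓
17 2 7 13 → min 2  ≥ 2 ✓
7 windows satisfy the condition.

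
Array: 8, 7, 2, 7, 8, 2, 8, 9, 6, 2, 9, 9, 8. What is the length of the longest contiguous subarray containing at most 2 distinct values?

add 8: window [8] (1 distinct), len 1
add 7: window [8, 7] (2 distinct), len 2
add 2: window [7, 2] (2 distinct), len 2
add 7: window [7, 2, 7] (2 distinct), len 3
add 8: window [7, 8] (2 distinct), len 2
add 2: window [8, 2] (2 distinct), len 2
add 8: window [8, 2, 8] (2 distinct), len 3
add 9: window [8, 9] (2 distinct), len 2
add 6: window [9, 6] (2 distinct), len 2
add 2: window [6, 2] (2 distinct), len 2
add 9: window [2, 9] (2 distinct), len 2
add 9: window [2, 9, 9] (2 distinct), len 3
add 8: window [9, 9, 8] (2 distinct), len 3
Longest length with ≤2 distinct: 3.

3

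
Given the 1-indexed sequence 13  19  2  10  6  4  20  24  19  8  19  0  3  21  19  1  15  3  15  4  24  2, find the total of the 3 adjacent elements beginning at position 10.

27

Elements at indices 10..12: 8, 19, 0
sum(8, 19, 0) = 27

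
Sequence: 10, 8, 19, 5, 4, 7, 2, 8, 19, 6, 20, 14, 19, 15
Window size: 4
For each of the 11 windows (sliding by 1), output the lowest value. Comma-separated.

5, 4, 4, 2, 2, 2, 2, 6, 6, 6, 14

Sliding a size-4 window across the 14 values:
(10, 8, 19, 5) → min 5
(8, 19, 5, 4) → min 4
(19, 5, 4, 7) → min 4
(5, 4, 7, 2) → min 2
(4, 7, 2, 8) → min 2
(7, 2, 8, 19) → min 2
(2, 8, 19, 6) → min 2
(8, 19, 6, 20) → min 6
(19, 6, 20, 14) → min 6
(6, 20, 14, 19) → min 6
(20, 14, 19, 15) → min 14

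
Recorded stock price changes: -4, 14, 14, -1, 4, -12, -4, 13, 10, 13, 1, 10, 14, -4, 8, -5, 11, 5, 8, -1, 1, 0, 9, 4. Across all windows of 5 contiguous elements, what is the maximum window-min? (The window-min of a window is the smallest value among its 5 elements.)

1

Each size-5 window and its min:
(-4, 14, 14, -1, 4) → min -4
(14, 14, -1, 4, -12) → min -12
(14, -1, 4, -12, -4) → min -12
(-1, 4, -12, -4, 13) → min -12
(4, -12, -4, 13, 10) → min -12
(-12, -4, 13, 10, 13) → min -12
(-4, 13, 10, 13, 1) → min -4
(13, 10, 13, 1, 10) → min 1
(10, 13, 1, 10, 14) → min 1
(13, 1, 10, 14, -4) → min -4
(1, 10, 14, -4, 8) → min -4
(10, 14, -4, 8, -5) → min -5
(14, -4, 8, -5, 11) → min -5
(-4, 8, -5, 11, 5) → min -5
(8, -5, 11, 5, 8) → min -5
(-5, 11, 5, 8, -1) → min -5
(11, 5, 8, -1, 1) → min -1
(5, 8, -1, 1, 0) → min -1
(8, -1, 1, 0, 9) → min -1
(-1, 1, 0, 9, 4) → min -1
Maximum of these is 1.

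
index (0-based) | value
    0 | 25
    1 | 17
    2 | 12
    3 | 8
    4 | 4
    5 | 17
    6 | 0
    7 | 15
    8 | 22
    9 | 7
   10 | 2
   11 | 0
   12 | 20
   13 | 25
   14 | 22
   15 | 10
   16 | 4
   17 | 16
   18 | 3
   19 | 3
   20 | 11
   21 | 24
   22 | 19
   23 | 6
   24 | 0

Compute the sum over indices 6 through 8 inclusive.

Elements at indices 6..8: 0, 15, 22
sum(0, 15, 22) = 37

37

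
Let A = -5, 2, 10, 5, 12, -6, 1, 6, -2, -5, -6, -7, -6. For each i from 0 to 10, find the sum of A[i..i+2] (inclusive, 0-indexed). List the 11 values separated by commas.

Sliding a size-3 window across the 13 values:
(-5, 2, 10) → sum 7
(2, 10, 5) → sum 17
(10, 5, 12) → sum 27
(5, 12, -6) → sum 11
(12, -6, 1) → sum 7
(-6, 1, 6) → sum 1
(1, 6, -2) → sum 5
(6, -2, -5) → sum -1
(-2, -5, -6) → sum -13
(-5, -6, -7) → sum -18
(-6, -7, -6) → sum -19

7, 17, 27, 11, 7, 1, 5, -1, -13, -18, -19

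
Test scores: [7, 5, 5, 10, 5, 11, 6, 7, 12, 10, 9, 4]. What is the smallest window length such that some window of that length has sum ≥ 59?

7

add 7: running sum 7 < 59
add 5: running sum 12 < 59
add 5: running sum 17 < 59
add 10: running sum 27 < 59
add 5: running sum 32 < 59
add 11: running sum 43 < 59
add 6: running sum 49 < 59
add 7: running sum 56 < 59
end 8: [5, 5, 10, 5, 11, 6, 7, 12] sum 61, len 8
end 9: [10, 5, 11, 6, 7, 12, 10] sum 61, len 7
end 10: [5, 11, 6, 7, 12, 10, 9] sum 60, len 7
end 11: [11, 6, 7, 12, 10, 9, 4] sum 59, len 7
Shortest qualifying length: 7.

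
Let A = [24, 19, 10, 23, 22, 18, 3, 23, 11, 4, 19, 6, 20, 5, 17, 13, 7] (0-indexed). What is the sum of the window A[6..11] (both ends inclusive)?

Elements at indices 6..11: 3, 23, 11, 4, 19, 6
sum(3, 23, 11, 4, 19, 6) = 66

66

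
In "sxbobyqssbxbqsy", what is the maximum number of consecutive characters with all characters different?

add s: [s] len 1
add x: [s, x] len 2
add b: [s, x, b] len 3
add o: [s, x, b, o] len 4
add b (repeat b, move left end past it): [o, b] len 2
add y: [o, b, y] len 3
add q: [o, b, y, q] len 4
add s: [o, b, y, q, s] len 5
add s (repeat s, move left end past it): [s] len 1
add b: [s, b] len 2
add x: [s, b, x] len 3
add b (repeat b, move left end past it): [x, b] len 2
add q: [x, b, q] len 3
add s: [x, b, q, s] len 4
add y: [x, b, q, s, y] len 5
Longest all-distinct length: 5.

5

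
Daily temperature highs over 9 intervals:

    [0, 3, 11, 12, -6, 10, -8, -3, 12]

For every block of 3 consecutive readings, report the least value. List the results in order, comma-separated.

0, 3, -6, -6, -8, -8, -8

Sliding a size-3 window across the 9 values:
[0, 3, 11] → min 0
[3, 11, 12] → min 3
[11, 12, -6] → min -6
[12, -6, 10] → min -6
[-6, 10, -8] → min -8
[10, -8, -3] → min -8
[-8, -3, 12] → min -8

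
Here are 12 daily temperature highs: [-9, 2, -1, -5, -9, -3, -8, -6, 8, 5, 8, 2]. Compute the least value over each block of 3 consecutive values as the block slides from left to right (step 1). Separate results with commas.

-9, -5, -9, -9, -9, -8, -8, -6, 5, 2

-9 2 -1 → min -9
2 -1 -5 → min -5
-1 -5 -9 → min -9
-5 -9 -3 → min -9
-9 -3 -8 → min -9
-3 -8 -6 → min -8
-8 -6 8 → min -8
-6 8 5 → min -6
8 5 8 → min 5
5 8 2 → min 2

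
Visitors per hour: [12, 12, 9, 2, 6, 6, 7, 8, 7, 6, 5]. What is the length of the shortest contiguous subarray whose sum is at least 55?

add 12: running sum 12 < 55
add 12: running sum 24 < 55
add 9: running sum 33 < 55
add 2: running sum 35 < 55
add 6: running sum 41 < 55
add 6: running sum 47 < 55
add 7: running sum 54 < 55
add 8: shortest ending here [12, 12, 9, 2, 6, 6, 7, 8] sum 62, len 8
add 7: shortest ending here [12, 9, 2, 6, 6, 7, 8, 7] sum 57, len 8
add 6: shortest ending here [12, 9, 2, 6, 6, 7, 8, 7, 6] sum 63, len 9
add 5: shortest ending here [9, 2, 6, 6, 7, 8, 7, 6, 5] sum 56, len 9
Shortest qualifying length: 8.

8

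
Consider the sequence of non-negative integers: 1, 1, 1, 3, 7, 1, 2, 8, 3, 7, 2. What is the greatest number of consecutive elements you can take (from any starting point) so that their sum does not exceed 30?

Extend to the right; shrink from the left whenever the sum exceeds 30:
[1] sum 1 len 1
[1, 1] sum 2 len 2
[1, 1, 1] sum 3 len 3
[1, 1, 1, 3] sum 6 len 4
[1, 1, 1, 3, 7] sum 13 len 5
[1, 1, 1, 3, 7, 1] sum 14 len 6
[1, 1, 1, 3, 7, 1, 2] sum 16 len 7
[1, 1, 1, 3, 7, 1, 2, 8] sum 24 len 8
[1, 1, 1, 3, 7, 1, 2, 8, 3] sum 27 len 9
[7, 1, 2, 8, 3, 7] sum 28 len 6
[7, 1, 2, 8, 3, 7, 2] sum 30 len 7
Longest length seen: 9.

9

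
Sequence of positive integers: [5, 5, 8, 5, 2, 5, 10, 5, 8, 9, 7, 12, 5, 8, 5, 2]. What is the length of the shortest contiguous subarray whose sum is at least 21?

3

Extend right; whenever the sum reaches 21, record the length and shrink from the left:
add 5: running sum 5 < 21
add 5: running sum 10 < 21
add 8: running sum 18 < 21
add 5: shortest ending here [5, 5, 8, 5] sum 23, len 4
add 2: shortest ending here [5, 5, 8, 5, 2] sum 25, len 5
add 5: shortest ending here [5, 8, 5, 2, 5] sum 25, len 5
add 10: shortest ending here [5, 2, 5, 10] sum 22, len 4
add 5: shortest ending here [2, 5, 10, 5] sum 22, len 4
add 8: shortest ending here [10, 5, 8] sum 23, len 3
add 9: shortest ending here [5, 8, 9] sum 22, len 3
add 7: shortest ending here [8, 9, 7] sum 24, len 3
add 12: shortest ending here [9, 7, 12] sum 28, len 3
add 5: shortest ending here [7, 12, 5] sum 24, len 3
add 8: shortest ending here [12, 5, 8] sum 25, len 3
add 5: shortest ending here [12, 5, 8, 5] sum 30, len 4
add 2: shortest ending here [12, 5, 8, 5, 2] sum 32, len 5
Shortest qualifying length: 3.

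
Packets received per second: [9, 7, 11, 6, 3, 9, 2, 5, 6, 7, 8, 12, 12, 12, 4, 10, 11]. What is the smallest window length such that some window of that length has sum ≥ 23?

Extend right; whenever the sum reaches 23, record the length and shrink from the left:
add 9: running sum 9 < 23
add 7: running sum 16 < 23
add 11: shortest ending here [9, 7, 11] sum 27, len 3
add 6: shortest ending here [7, 11, 6] sum 24, len 3
add 3: shortest ending here [7, 11, 6, 3] sum 27, len 4
add 9: shortest ending here [11, 6, 3, 9] sum 29, len 4
add 2: shortest ending here [11, 6, 3, 9, 2] sum 31, len 5
add 5: shortest ending here [6, 3, 9, 2, 5] sum 25, len 5
add 6: shortest ending here [3, 9, 2, 5, 6] sum 25, len 5
add 7: shortest ending here [9, 2, 5, 6, 7] sum 29, len 5
add 8: shortest ending here [5, 6, 7, 8] sum 26, len 4
add 12: shortest ending here [7, 8, 12] sum 27, len 3
add 12: shortest ending here [12, 12] sum 24, len 2
add 12: shortest ending here [12, 12] sum 24, len 2
add 4: shortest ending here [12, 12, 4] sum 28, len 3
add 10: shortest ending here [12, 4, 10] sum 26, len 3
add 11: shortest ending here [4, 10, 11] sum 25, len 3
Shortest qualifying length: 2.

2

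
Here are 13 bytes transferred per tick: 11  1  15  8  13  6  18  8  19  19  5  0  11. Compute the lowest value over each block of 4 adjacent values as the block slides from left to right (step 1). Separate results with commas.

11 1 15 8 → min 1
1 15 8 13 → min 1
15 8 13 6 → min 6
8 13 6 18 → min 6
13 6 18 8 → min 6
6 18 8 19 → min 6
18 8 19 19 → min 8
8 19 19 5 → min 5
19 19 5 0 → min 0
19 5 0 11 → min 0

1, 1, 6, 6, 6, 6, 8, 5, 0, 0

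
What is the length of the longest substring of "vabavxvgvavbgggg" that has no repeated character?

4

add v: [v] len 1
add a: [v, a] len 2
add b: [v, a, b] len 3
add a (repeat a, move left end past it): [b, a] len 2
add v: [b, a, v] len 3
add x: [b, a, v, x] len 4
add v (repeat v, move left end past it): [x, v] len 2
add g: [x, v, g] len 3
add v (repeat v, move left end past it): [g, v] len 2
add a: [g, v, a] len 3
add v (repeat v, move left end past it): [a, v] len 2
add b: [a, v, b] len 3
add g: [a, v, b, g] len 4
add g (repeat g, move left end past it): [g] len 1
add g (repeat g, move left end past it): [g] len 1
add g (repeat g, move left end past it): [g] len 1
Longest all-distinct length: 4.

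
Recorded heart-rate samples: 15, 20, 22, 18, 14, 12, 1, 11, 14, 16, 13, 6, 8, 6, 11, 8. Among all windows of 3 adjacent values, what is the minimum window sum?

15 20 22 → sum 57
20 22 18 → sum 60
22 18 14 → sum 54
18 14 12 → sum 44
14 12 1 → sum 27
12 1 11 → sum 24
1 11 14 → sum 26
11 14 16 → sum 41
14 16 13 → sum 43
16 13 6 → sum 35
13 6 8 → sum 27
6 8 6 → sum 20
8 6 11 → sum 25
6 11 8 → sum 25
Minimum of these is 20.

20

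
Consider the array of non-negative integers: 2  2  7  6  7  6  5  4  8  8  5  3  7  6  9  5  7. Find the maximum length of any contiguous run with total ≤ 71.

13

Extend to the right; shrink from the left whenever the sum exceeds 71:
[2] sum 2 len 1
[2, 2] sum 4 len 2
[2, 2, 7] sum 11 len 3
[2, 2, 7, 6] sum 17 len 4
[2, 2, 7, 6, 7] sum 24 len 5
[2, 2, 7, 6, 7, 6] sum 30 len 6
[2, 2, 7, 6, 7, 6, 5] sum 35 len 7
[2, 2, 7, 6, 7, 6, 5, 4] sum 39 len 8
[2, 2, 7, 6, 7, 6, 5, 4, 8] sum 47 len 9
[2, 2, 7, 6, 7, 6, 5, 4, 8, 8] sum 55 len 10
[2, 2, 7, 6, 7, 6, 5, 4, 8, 8, 5] sum 60 len 11
[2, 2, 7, 6, 7, 6, 5, 4, 8, 8, 5, 3] sum 63 len 12
[2, 2, 7, 6, 7, 6, 5, 4, 8, 8, 5, 3, 7] sum 70 len 13
[6, 7, 6, 5, 4, 8, 8, 5, 3, 7, 6] sum 65 len 11
[7, 6, 5, 4, 8, 8, 5, 3, 7, 6, 9] sum 68 len 11
[6, 5, 4, 8, 8, 5, 3, 7, 6, 9, 5] sum 66 len 11
[5, 4, 8, 8, 5, 3, 7, 6, 9, 5, 7] sum 67 len 11
Longest length seen: 13.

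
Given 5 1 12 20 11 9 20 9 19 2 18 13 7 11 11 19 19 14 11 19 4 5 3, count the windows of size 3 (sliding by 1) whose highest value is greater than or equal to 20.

5 1 12 → max 12
1 12 20 → max 20  ≥ 20 ✓
12 20 11 → max 20  ≥ 20 ✓
20 11 9 → max 20  ≥ 20 ✓
11 9 20 → max 20  ≥ 20 ✓
9 20 9 → max 20  ≥ 20 ✓
20 9 19 → max 20  ≥ 20 ✓
9 19 2 → max 19
19 2 18 → max 19
2 18 13 → max 18
18 13 7 → max 18
13 7 11 → max 13
7 11 11 → max 11
11 11 19 → max 19
11 19 19 → max 19
19 19 14 → max 19
19 14 11 → max 19
14 11 19 → max 19
11 19 4 → max 19
19 4 5 → max 19
4 5 3 → max 5
6 windows satisfy the condition.

6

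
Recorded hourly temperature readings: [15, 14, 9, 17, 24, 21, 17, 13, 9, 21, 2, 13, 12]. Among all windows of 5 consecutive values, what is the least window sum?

Each size-5 window and its sum:
15 14 9 17 24 → sum 79
14 9 17 24 21 → sum 85
9 17 24 21 17 → sum 88
17 24 21 17 13 → sum 92
24 21 17 13 9 → sum 84
21 17 13 9 21 → sum 81
17 13 9 21 2 → sum 62
13 9 21 2 13 → sum 58
9 21 2 13 12 → sum 57
Least of these is 57.

57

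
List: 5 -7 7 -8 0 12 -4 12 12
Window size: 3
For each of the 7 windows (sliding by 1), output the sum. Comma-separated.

Sliding a size-3 window across the 9 values:
[5, -7, 7] → sum 5
[-7, 7, -8] → sum -8
[7, -8, 0] → sum -1
[-8, 0, 12] → sum 4
[0, 12, -4] → sum 8
[12, -4, 12] → sum 20
[-4, 12, 12] → sum 20

5, -8, -1, 4, 8, 20, 20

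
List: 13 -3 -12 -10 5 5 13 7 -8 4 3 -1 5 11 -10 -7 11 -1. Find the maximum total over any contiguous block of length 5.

(13, -3, -12, -10, 5) → sum -7
(-3, -12, -10, 5, 5) → sum -15
(-12, -10, 5, 5, 13) → sum 1
(-10, 5, 5, 13, 7) → sum 20
(5, 5, 13, 7, -8) → sum 22
(5, 13, 7, -8, 4) → sum 21
(13, 7, -8, 4, 3) → sum 19
(7, -8, 4, 3, -1) → sum 5
(-8, 4, 3, -1, 5) → sum 3
(4, 3, -1, 5, 11) → sum 22
(3, -1, 5, 11, -10) → sum 8
(-1, 5, 11, -10, -7) → sum -2
(5, 11, -10, -7, 11) → sum 10
(11, -10, -7, 11, -1) → sum 4
Maximum of these is 22.

22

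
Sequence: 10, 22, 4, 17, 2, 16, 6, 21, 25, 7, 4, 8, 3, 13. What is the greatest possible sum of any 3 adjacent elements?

53

10 22 4 → sum 36
22 4 17 → sum 43
4 17 2 → sum 23
17 2 16 → sum 35
2 16 6 → sum 24
16 6 21 → sum 43
6 21 25 → sum 52
21 25 7 → sum 53
25 7 4 → sum 36
7 4 8 → sum 19
4 8 3 → sum 15
8 3 13 → sum 24
Greatest of these is 53.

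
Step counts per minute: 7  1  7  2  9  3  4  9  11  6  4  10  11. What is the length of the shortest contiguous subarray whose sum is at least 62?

Extend right; whenever the sum reaches 62, record the length and shrink from the left:
add 7: running sum 7 < 62
add 1: running sum 8 < 62
add 7: running sum 15 < 62
add 2: running sum 17 < 62
add 9: running sum 26 < 62
add 3: running sum 29 < 62
add 4: running sum 33 < 62
add 9: running sum 42 < 62
add 11: running sum 53 < 62
add 6: running sum 59 < 62
end 10: [7, 1, 7, 2, 9, 3, 4, 9, 11, 6, 4] sum 63, len 11
end 11: [7, 2, 9, 3, 4, 9, 11, 6, 4, 10] sum 65, len 10
end 12: [9, 3, 4, 9, 11, 6, 4, 10, 11] sum 67, len 9
Shortest qualifying length: 9.

9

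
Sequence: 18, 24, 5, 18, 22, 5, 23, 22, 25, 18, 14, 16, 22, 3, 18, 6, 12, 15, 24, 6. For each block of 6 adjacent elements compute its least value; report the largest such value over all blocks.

[18, 24, 5, 18, 22, 5] → min 5
[24, 5, 18, 22, 5, 23] → min 5
[5, 18, 22, 5, 23, 22] → min 5
[18, 22, 5, 23, 22, 25] → min 5
[22, 5, 23, 22, 25, 18] → min 5
[5, 23, 22, 25, 18, 14] → min 5
[23, 22, 25, 18, 14, 16] → min 14
[22, 25, 18, 14, 16, 22] → min 14
[25, 18, 14, 16, 22, 3] → min 3
[18, 14, 16, 22, 3, 18] → min 3
[14, 16, 22, 3, 18, 6] → min 3
[16, 22, 3, 18, 6, 12] → min 3
[22, 3, 18, 6, 12, 15] → min 3
[3, 18, 6, 12, 15, 24] → min 3
[18, 6, 12, 15, 24, 6] → min 6
Largest of these is 14.

14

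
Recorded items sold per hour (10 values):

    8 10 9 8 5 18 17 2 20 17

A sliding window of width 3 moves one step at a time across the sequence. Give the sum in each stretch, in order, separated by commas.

8 10 9 → sum 27
10 9 8 → sum 27
9 8 5 → sum 22
8 5 18 → sum 31
5 18 17 → sum 40
18 17 2 → sum 37
17 2 20 → sum 39
2 20 17 → sum 39

27, 27, 22, 31, 40, 37, 39, 39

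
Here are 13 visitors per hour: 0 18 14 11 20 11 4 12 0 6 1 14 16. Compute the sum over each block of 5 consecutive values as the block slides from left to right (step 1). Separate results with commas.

Sliding a size-5 window across the 13 values:
[0, 18, 14, 11, 20] → sum 63
[18, 14, 11, 20, 11] → sum 74
[14, 11, 20, 11, 4] → sum 60
[11, 20, 11, 4, 12] → sum 58
[20, 11, 4, 12, 0] → sum 47
[11, 4, 12, 0, 6] → sum 33
[4, 12, 0, 6, 1] → sum 23
[12, 0, 6, 1, 14] → sum 33
[0, 6, 1, 14, 16] → sum 37

63, 74, 60, 58, 47, 33, 23, 33, 37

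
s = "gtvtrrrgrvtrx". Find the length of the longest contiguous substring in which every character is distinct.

[g] len 1
[g, t] len 2
[g, t, v] len 3
[v, t] len 2
[v, t, r] len 3
[r] len 1
[r] len 1
[r, g] len 2
[g, r] len 2
[g, r, v] len 3
[g, r, v, t] len 4
[v, t, r] len 3
[v, t, r, x] len 4
Longest all-distinct length: 4.

4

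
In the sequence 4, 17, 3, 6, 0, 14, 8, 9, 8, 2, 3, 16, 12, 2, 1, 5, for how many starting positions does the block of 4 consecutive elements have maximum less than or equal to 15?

7

[4, 17, 3, 6] → max 17
[17, 3, 6, 0] → max 17
[3, 6, 0, 14] → max 14  ≤ 15 ✓
[6, 0, 14, 8] → max 14  ≤ 15 ✓
[0, 14, 8, 9] → max 14  ≤ 15 ✓
[14, 8, 9, 8] → max 14  ≤ 15 ✓
[8, 9, 8, 2] → max 9  ≤ 15 ✓
[9, 8, 2, 3] → max 9  ≤ 15 ✓
[8, 2, 3, 16] → max 16
[2, 3, 16, 12] → max 16
[3, 16, 12, 2] → max 16
[16, 12, 2, 1] → max 16
[12, 2, 1, 5] → max 12  ≤ 15 ✓
7 windows satisfy the condition.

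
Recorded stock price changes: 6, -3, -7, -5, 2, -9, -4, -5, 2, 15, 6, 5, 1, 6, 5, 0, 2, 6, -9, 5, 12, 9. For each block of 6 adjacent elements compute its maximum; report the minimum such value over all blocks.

2

6 -3 -7 -5 2 -9 → max 6
-3 -7 -5 2 -9 -4 → max 2
-7 -5 2 -9 -4 -5 → max 2
-5 2 -9 -4 -5 2 → max 2
2 -9 -4 -5 2 15 → max 15
-9 -4 -5 2 15 6 → max 15
-4 -5 2 15 6 5 → max 15
-5 2 15 6 5 1 → max 15
2 15 6 5 1 6 → max 15
15 6 5 1 6 5 → max 15
6 5 1 6 5 0 → max 6
5 1 6 5 0 2 → max 6
1 6 5 0 2 6 → max 6
6 5 0 2 6 -9 → max 6
5 0 2 6 -9 5 → max 6
0 2 6 -9 5 12 → max 12
2 6 -9 5 12 9 → max 12
Minimum of these is 2.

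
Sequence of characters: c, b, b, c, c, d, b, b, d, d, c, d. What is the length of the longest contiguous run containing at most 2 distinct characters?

5

add c: window [c] (1 distinct), len 1
add b: window [c, b] (2 distinct), len 2
add b: window [c, b, b] (2 distinct), len 3
add c: window [c, b, b, c] (2 distinct), len 4
add c: window [c, b, b, c, c] (2 distinct), len 5
add d: window [c, c, d] (2 distinct), len 3
add b: window [d, b] (2 distinct), len 2
add b: window [d, b, b] (2 distinct), len 3
add d: window [d, b, b, d] (2 distinct), len 4
add d: window [d, b, b, d, d] (2 distinct), len 5
add c: window [d, d, c] (2 distinct), len 3
add d: window [d, d, c, d] (2 distinct), len 4
Longest length with ≤2 distinct: 5.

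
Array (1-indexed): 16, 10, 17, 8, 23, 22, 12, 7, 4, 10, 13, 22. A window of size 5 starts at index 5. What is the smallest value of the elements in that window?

Elements at indices 5..9: 23, 22, 12, 7, 4
min(23, 22, 12, 7, 4) = 4

4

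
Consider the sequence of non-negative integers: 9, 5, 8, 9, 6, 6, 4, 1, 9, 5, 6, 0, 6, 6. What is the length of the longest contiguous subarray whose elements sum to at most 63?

Extend to the right; shrink from the left whenever the sum exceeds 63:
→ 9: sum 9, len 1
→ 5: sum 14, len 2
→ 8: sum 22, len 3
→ 9: sum 31, len 4
→ 6: sum 37, len 5
→ 6: sum 43, len 6
→ 4: sum 47, len 7
→ 1: sum 48, len 8
→ 9: sum 57, len 9
→ 5: sum 62, len 10
→ 6 (dropped 9): sum 59, len 10
→ 0: sum 59, len 11
→ 6 (dropped 5): sum 60, len 11
→ 6 (dropped 8): sum 58, len 11
Longest length seen: 11.

11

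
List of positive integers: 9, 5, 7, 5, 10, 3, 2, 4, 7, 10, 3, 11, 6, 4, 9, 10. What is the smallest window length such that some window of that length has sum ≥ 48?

Extend right; whenever the sum reaches 48, record the length and shrink from the left:
add 9: running sum 9 < 48
add 5: running sum 14 < 48
add 7: running sum 21 < 48
add 5: running sum 26 < 48
add 10: running sum 36 < 48
add 3: running sum 39 < 48
add 2: running sum 41 < 48
add 4: running sum 45 < 48
end 8: [9, 5, 7, 5, 10, 3, 2, 4, 7] sum 52, len 9
end 9: [7, 5, 10, 3, 2, 4, 7, 10] sum 48, len 8
end 10: [7, 5, 10, 3, 2, 4, 7, 10, 3] sum 51, len 9
end 11: [10, 3, 2, 4, 7, 10, 3, 11] sum 50, len 8
end 12: [10, 3, 2, 4, 7, 10, 3, 11, 6] sum 56, len 9
end 13: [3, 2, 4, 7, 10, 3, 11, 6, 4] sum 50, len 9
end 14: [7, 10, 3, 11, 6, 4, 9] sum 50, len 7
end 15: [10, 3, 11, 6, 4, 9, 10] sum 53, len 7
Shortest qualifying length: 7.

7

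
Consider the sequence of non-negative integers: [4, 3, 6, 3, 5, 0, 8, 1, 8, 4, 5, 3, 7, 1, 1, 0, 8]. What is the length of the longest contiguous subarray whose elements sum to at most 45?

add 4: [4] sum 4, len 1
add 3: [4, 3] sum 7, len 2
add 6: [4, 3, 6] sum 13, len 3
add 3: [4, 3, 6, 3] sum 16, len 4
add 5: [4, 3, 6, 3, 5] sum 21, len 5
add 0: [4, 3, 6, 3, 5, 0] sum 21, len 6
add 8: [4, 3, 6, 3, 5, 0, 8] sum 29, len 7
add 1: [4, 3, 6, 3, 5, 0, 8, 1] sum 30, len 8
add 8: [4, 3, 6, 3, 5, 0, 8, 1, 8] sum 38, len 9
add 4: [4, 3, 6, 3, 5, 0, 8, 1, 8, 4] sum 42, len 10
add 5: [3, 6, 3, 5, 0, 8, 1, 8, 4, 5] sum 43, len 10
add 3: [6, 3, 5, 0, 8, 1, 8, 4, 5, 3] sum 43, len 10
add 7: [3, 5, 0, 8, 1, 8, 4, 5, 3, 7] sum 44, len 10
add 1: [3, 5, 0, 8, 1, 8, 4, 5, 3, 7, 1] sum 45, len 11
add 1: [5, 0, 8, 1, 8, 4, 5, 3, 7, 1, 1] sum 43, len 11
add 0: [5, 0, 8, 1, 8, 4, 5, 3, 7, 1, 1, 0] sum 43, len 12
add 8: [1, 8, 4, 5, 3, 7, 1, 1, 0, 8] sum 38, len 10
Longest length seen: 12.

12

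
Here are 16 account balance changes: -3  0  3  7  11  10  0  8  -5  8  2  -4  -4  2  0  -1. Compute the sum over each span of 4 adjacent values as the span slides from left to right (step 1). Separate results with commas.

7, 21, 31, 28, 29, 13, 11, 13, 1, 2, -4, -6, -3

Sliding a size-4 window across the 16 values:
-3 0 3 7 → sum 7
0 3 7 11 → sum 21
3 7 11 10 → sum 31
7 11 10 0 → sum 28
11 10 0 8 → sum 29
10 0 8 -5 → sum 13
0 8 -5 8 → sum 11
8 -5 8 2 → sum 13
-5 8 2 -4 → sum 1
8 2 -4 -4 → sum 2
2 -4 -4 2 → sum -4
-4 -4 2 0 → sum -6
-4 2 0 -1 → sum -3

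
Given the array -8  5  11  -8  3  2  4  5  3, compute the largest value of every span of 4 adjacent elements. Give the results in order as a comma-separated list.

(-8, 5, 11, -8) → max 11
(5, 11, -8, 3) → max 11
(11, -8, 3, 2) → max 11
(-8, 3, 2, 4) → max 4
(3, 2, 4, 5) → max 5
(2, 4, 5, 3) → max 5

11, 11, 11, 4, 5, 5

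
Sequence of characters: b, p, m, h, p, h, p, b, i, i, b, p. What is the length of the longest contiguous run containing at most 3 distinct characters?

6

add b: window [b] (1 distinct), len 1
add p: window [b, p] (2 distinct), len 2
add m: window [b, p, m] (3 distinct), len 3
add h: window [p, m, h] (3 distinct), len 3
add p: window [p, m, h, p] (3 distinct), len 4
add h: window [p, m, h, p, h] (3 distinct), len 5
add p: window [p, m, h, p, h, p] (3 distinct), len 6
add b: window [h, p, h, p, b] (3 distinct), len 5
add i: window [p, b, i] (3 distinct), len 3
add i: window [p, b, i, i] (3 distinct), len 4
add b: window [p, b, i, i, b] (3 distinct), len 5
add p: window [p, b, i, i, b, p] (3 distinct), len 6
Longest length with ≤3 distinct: 6.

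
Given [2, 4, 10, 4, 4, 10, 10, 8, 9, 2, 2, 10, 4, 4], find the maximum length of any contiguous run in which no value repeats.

add 2: [2] len 1
add 4: [2, 4] len 2
add 10: [2, 4, 10] len 3
add 4 (repeat 4, move left end past it): [10, 4] len 2
add 4 (repeat 4, move left end past it): [4] len 1
add 10: [4, 10] len 2
add 10 (repeat 10, move left end past it): [10] len 1
add 8: [10, 8] len 2
add 9: [10, 8, 9] len 3
add 2: [10, 8, 9, 2] len 4
add 2 (repeat 2, move left end past it): [2] len 1
add 10: [2, 10] len 2
add 4: [2, 10, 4] len 3
add 4 (repeat 4, move left end past it): [4] len 1
Longest all-distinct length: 4.

4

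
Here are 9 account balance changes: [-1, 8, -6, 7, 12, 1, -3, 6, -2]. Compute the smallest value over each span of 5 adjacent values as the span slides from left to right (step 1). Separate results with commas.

-6, -6, -6, -3, -3

(-1, 8, -6, 7, 12) → min -6
(8, -6, 7, 12, 1) → min -6
(-6, 7, 12, 1, -3) → min -6
(7, 12, 1, -3, 6) → min -3
(12, 1, -3, 6, -2) → min -3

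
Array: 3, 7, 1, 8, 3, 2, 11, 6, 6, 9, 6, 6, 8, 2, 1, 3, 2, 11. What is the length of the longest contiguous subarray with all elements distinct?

[3] len 1
[3, 7] len 2
[3, 7, 1] len 3
[3, 7, 1, 8] len 4
[7, 1, 8, 3] len 4
[7, 1, 8, 3, 2] len 5
[7, 1, 8, 3, 2, 11] len 6
[7, 1, 8, 3, 2, 11, 6] len 7
[6] len 1
[6, 9] len 2
[9, 6] len 2
[6] len 1
[6, 8] len 2
[6, 8, 2] len 3
[6, 8, 2, 1] len 4
[6, 8, 2, 1, 3] len 5
[1, 3, 2] len 3
[1, 3, 2, 11] len 4
Longest all-distinct length: 7.

7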